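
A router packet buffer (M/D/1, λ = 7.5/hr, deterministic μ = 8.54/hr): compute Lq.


ρ = 7.5/8.54 = 0.8782
M/D/1: Lq = ρ²/(2(1−ρ)) = 0.7713/(2·0.1218) = 3.16666

Final: 3.16666


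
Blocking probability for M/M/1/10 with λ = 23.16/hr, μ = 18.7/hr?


ρ = λ/μ = 23.16/18.7 = 1.2385
P_K = (1−ρ)ρ^K/(1−ρ^(K+1)) = (-0.2385·8.491208)/(1 − 10.516384)
= -2.025176/-9.516384 = 0.212809

Final: 0.212809


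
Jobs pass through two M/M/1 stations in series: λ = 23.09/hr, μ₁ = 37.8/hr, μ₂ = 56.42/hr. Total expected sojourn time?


Each node sees arrival rate λ = 23.09/hr (tandem ⇒ throughput preserved).
W₁ = 1/(μ₁−λ) = 1/(37.8−23.09) = 0.06798 hr
W₂ = 1/(μ₂−λ) = 1/(56.42−23.09) = 0.03000 hr
W_total = W₁ + W₂ = 0.06798 + 0.03000 = 0.09798 hr

Final: 0.09798 hr


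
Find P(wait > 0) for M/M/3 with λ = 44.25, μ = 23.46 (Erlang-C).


a = λ/μ = 1.8862; ρ = a/3 = 0.6287
P₀ = 0.130251 (from M/M/c formula)
C(c,a) = [a^c/(c!(1−ρ))]·P₀ = [6.71051/(6·0.3713)]·0.130251
= 3.01241·0.130251 = 0.392371

Final: 0.392371


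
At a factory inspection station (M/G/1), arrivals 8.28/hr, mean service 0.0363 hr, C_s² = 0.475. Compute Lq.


ρ = λ·E[S] = 8.28·0.0363 = 0.3006
Lq = ρ²(1+C_s²)/(2(1−ρ)) = 0.09034·(1+0.475)/(2·0.6994)
= 0.09034·1.4750/1.3989 = 0.09526

Final: 0.09526


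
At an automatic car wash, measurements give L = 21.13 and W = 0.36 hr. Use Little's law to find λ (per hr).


λ = L/W = 21.13/0.36 = 58.6944 /hr

Final: 58.6944 /hr


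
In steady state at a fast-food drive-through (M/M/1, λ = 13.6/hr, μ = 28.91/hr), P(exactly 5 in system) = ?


ρ = 13.6/28.91 = 0.4704
P_n = (1−ρ)·ρ^n = (1 − 0.4704)·0.4704^5 = 0.5296·0.023038 = 0.012201

Final: 0.012201


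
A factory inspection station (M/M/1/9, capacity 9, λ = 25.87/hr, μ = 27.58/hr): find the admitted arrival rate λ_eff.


ρ = 0.9380; P_K = (1−ρ)ρ^9/(1−ρ^10) = 0.073722
λ_eff = λ(1 − P_K) = 25.87·(1 − 0.073722) = 25.87·0.926278 = 23.9628 /hr

Final: 23.9628 /hr


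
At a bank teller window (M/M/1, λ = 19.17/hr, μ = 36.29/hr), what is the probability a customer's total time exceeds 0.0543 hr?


W ~ Exponential(μ−λ) for M/M/1.
μ − λ = 36.29 − 19.17 = 17.1200
P(W > t) = e^{−(μ−λ)t} = e^{−0.9296} = 0.394705

Final: 0.394705


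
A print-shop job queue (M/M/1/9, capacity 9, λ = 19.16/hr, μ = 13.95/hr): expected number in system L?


ρ = 19.16/13.95 = 1.3735
L = ρ[1 − (K+1)ρ^K + Kρ^(K+1)] / [(1−ρ)(1−ρ^(K+1))]
Numerator: 1.3735·(1 − 10·17.393688 + 9·23.889825) = 57.784290
Denominator: (-0.3735)·(-22.889825) = 8.548816
L = 57.784290/8.548816 = 6.7593

Final: 6.7593


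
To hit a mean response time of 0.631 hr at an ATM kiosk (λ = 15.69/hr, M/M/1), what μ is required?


W = 1/(μ−λ) ⇒ μ − λ = 1/W = 1/0.631 = 1.5848
μ = λ + 1/W = 15.69 + 1.5848 = 17.2748 per hr

Final: 17.2748 /hr


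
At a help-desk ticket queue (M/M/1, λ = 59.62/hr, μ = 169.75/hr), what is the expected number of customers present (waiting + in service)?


ρ = λ/μ = 59.62/169.75 = 0.3512
L = ρ/(1−ρ) = 0.3512/(1 − 0.3512) = 0.3512/0.6488 = 0.5414

Final: 0.5414


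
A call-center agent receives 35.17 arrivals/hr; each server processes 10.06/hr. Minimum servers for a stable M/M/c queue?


Stability requires cμ > λ ⇔ c > λ/μ.
λ/μ = 35.17/10.06 = 3.4960
Minimum integer c = ⌊3.4960⌋ + 1 = 4
Check: 4·10.06 = 40.24 > 35.17, while 3·10.06 = 30.18 ≤ 35.17

Final: 4 servers


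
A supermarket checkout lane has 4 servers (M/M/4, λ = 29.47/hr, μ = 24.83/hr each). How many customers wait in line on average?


a = λ/μ = 1.1869; ρ = a/4 = 0.2967
P₀ = 0.304190
Lq = P₀·a^c·ρ / (c!·(1−ρ)²) = 0.304190·1.98433·0.2967/(24·0.49461)
= 0.01509

Final: 0.01509


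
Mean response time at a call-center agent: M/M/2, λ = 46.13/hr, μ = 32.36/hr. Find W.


a = 1.4255; ρ = 0.7128; P₀ = 0.167704
Lq = P₀·a^c·ρ/(c!(1−ρ)²) = 1.47206
Wq = Lq/λ = 1.47206/46.13 = 0.03191 hr
W = Wq + 1/μ = 0.03191 + 0.03090 = 0.06281 hr

Final: 0.06281 hr


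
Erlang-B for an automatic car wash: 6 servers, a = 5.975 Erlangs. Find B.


B(c,a) = (a^c/c!) / Σ_{k=0}^{c} a^k/k!
a^6/6! = 63.196782
Σ terms (k=0..6): 1.00000 + 5.97500 + 17.85031 + 35.55187 + 53.10561 + 63.46120 + 63.19678 = 240.140779
B = 63.196782/240.140779 = 0.263166

Final: 0.263166


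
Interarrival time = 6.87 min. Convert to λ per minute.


λ = 1/(interarrival time) in consistent units.
1 minute = 1 min, so λ = 1/6.87 = 0.1456 per minute

Final: 0.1456 /min


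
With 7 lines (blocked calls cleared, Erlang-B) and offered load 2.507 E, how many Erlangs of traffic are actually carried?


B(7,2.507) = 0.010110 (Erlang-B)
Carried load = a(1 − B) = 2.507·(1 − 0.010110) = 2.507·0.989890 = 2.4817 E

Final: 2.4817 Erlangs


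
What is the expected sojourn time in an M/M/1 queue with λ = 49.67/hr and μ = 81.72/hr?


W = 1/(μ−λ) = 1/(81.72 − 49.67) = 1/32.05 = 0.03120 hr

Final: 0.03120 hr


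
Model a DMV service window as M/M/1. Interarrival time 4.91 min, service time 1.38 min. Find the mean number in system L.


λ = 60/4.91 = 12.2200 /hr
μ = 60/1.38 = 43.4783 /hr
ρ = λ/μ = 12.2200/43.4783 = 0.2811
L = ρ/(1−ρ) = 0.2811/0.7189 = 0.3909

Final: 0.3909


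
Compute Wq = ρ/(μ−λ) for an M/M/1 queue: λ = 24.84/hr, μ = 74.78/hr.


ρ = 24.84/74.78 = 0.3322
Wq = ρ/(μ−λ) = 0.3322/(74.78 − 24.84) = 0.3322/49.94 = 0.006651 hr

Final: 0.006651 hr


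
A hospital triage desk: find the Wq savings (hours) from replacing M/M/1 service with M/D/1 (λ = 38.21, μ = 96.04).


ρ = 38.21/96.04 = 0.3979
Wq(M/M/1) = ρ/(μ−λ) = 0.3979/57.83 = 0.006880 hr
Wq(M/D/1) = ρ/(2(μ−λ)) = 0.003440 hr
Savings = 0.006880 − 0.003440 = 0.003440 hr

Final: 0.003440 hr


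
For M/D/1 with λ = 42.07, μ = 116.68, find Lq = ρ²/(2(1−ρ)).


ρ = 42.07/116.68 = 0.3606
M/D/1: Lq = ρ²/(2(1−ρ)) = 0.1300/(2·0.6394) = 0.10165

Final: 0.10165


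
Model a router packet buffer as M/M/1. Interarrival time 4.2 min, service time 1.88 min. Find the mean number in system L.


λ = 60/4.2 = 14.2857 /hr
μ = 60/1.88 = 31.9149 /hr
ρ = λ/μ = 14.2857/31.9149 = 0.4476
L = ρ/(1−ρ) = 0.4476/0.5524 = 0.8103

Final: 0.8103


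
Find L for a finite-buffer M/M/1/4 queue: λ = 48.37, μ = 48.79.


ρ = 48.37/48.79 = 0.9914
L = ρ[1 − (K+1)ρ^K + Kρ^(K+1)] / [(1−ρ)(1−ρ^(K+1))]
Numerator: 0.9914·(1 − 5·0.966009 + 4·0.957693) = 0.0007221
Denominator: (0.008608)·(0.042307) = 0.0003642
L = 0.0007221/0.0003642 = 1.9827

Final: 1.9827


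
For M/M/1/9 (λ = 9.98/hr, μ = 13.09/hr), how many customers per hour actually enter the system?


ρ = 0.7624; P_K = (1−ρ)ρ^9/(1−ρ^10) = 0.022149
λ_eff = λ(1 − P_K) = 9.98·(1 − 0.022149) = 9.98·0.977851 = 9.7590 /hr

Final: 9.7590 /hr


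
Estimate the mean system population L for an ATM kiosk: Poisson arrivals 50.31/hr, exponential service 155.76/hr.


ρ = λ/μ = 50.31/155.76 = 0.3230
L = ρ/(1−ρ) = 0.3230/(1 − 0.3230) = 0.3230/0.6770 = 0.4771

Final: 0.4771


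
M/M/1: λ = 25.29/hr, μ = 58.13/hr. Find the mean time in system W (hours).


W = 1/(μ−λ) = 1/(58.13 − 25.29) = 1/32.84 = 0.03045 hr

Final: 0.03045 hr


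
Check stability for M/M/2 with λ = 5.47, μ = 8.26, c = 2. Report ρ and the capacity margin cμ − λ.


Total capacity cμ = 2·8.26 = 16.52/hr
ρ = λ/(cμ) = 5.47/16.52 = 0.3311
Stable ⇔ ρ < 1: YES
Spare capacity = cμ − λ = 16.52 − 5.47 = 11.05/hr

Final: ρ = 0.3311; stable; margin = 11.05/hr


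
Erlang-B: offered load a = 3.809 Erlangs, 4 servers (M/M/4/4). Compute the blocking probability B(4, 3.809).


B(c,a) = (a^c/c!) / Σ_{k=0}^{c} a^k/k!
a^4/4! = 8.770668
Σ terms (k=0..4): 1.00000 + 3.80900 + 7.25424 + 9.21047 + 8.77067 = 30.044375
B = 8.770668/30.044375 = 0.291924

Final: 0.291924


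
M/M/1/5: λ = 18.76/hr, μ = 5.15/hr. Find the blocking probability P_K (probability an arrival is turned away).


ρ = λ/μ = 18.76/5.15 = 3.6427
P_K = (1−ρ)ρ^K/(1−ρ^(K+1)) = (-2.6427·641.398626)/(1 − 2336.434605)
= -1695.035980/-2335.434605 = 0.725790

Final: 0.725790


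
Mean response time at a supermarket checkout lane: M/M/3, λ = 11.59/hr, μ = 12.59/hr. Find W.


a = 0.9206; ρ = 0.3069; P₀ = 0.394963
Lq = P₀·a^c·ρ/(c!(1−ρ)²) = 0.03280
Wq = Lq/λ = 0.03280/11.59 = 0.002830 hr
W = Wq + 1/μ = 0.002830 + 0.07943 = 0.08226 hr

Final: 0.08226 hr


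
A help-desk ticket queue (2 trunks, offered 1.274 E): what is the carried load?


B(2,1.274) = 0.263013 (Erlang-B)
Carried load = a(1 − B) = 1.274·(1 − 0.263013) = 1.274·0.736987 = 0.9389 E

Final: 0.9389 Erlangs


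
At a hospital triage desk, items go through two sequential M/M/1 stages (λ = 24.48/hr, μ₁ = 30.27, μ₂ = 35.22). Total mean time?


Each node sees arrival rate λ = 24.48/hr (tandem ⇒ throughput preserved).
W₁ = 1/(μ₁−λ) = 1/(30.27−24.48) = 0.17271 hr
W₂ = 1/(μ₂−λ) = 1/(35.22−24.48) = 0.09311 hr
W_total = W₁ + W₂ = 0.17271 + 0.09311 = 0.26582 hr

Final: 0.26582 hr


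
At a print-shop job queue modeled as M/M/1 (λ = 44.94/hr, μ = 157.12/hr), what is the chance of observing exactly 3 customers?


ρ = 44.94/157.12 = 0.2860
P_n = (1−ρ)·ρ^n = (1 − 0.2860)·0.2860^3 = 0.7140·0.023399 = 0.016707

Final: 0.016707


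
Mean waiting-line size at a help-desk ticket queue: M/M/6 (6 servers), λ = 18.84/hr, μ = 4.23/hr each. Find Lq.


a = λ/μ = 4.4539; ρ = a/6 = 0.7423
P₀ = 0.009692
Lq = P₀·a^c·ρ / (c!·(1−ρ)²) = 0.009692·7806.26314·0.7423/(720·0.06640)
= 1.17477

Final: 1.17477


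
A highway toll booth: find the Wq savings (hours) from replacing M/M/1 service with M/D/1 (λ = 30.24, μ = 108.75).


ρ = 30.24/108.75 = 0.2781
Wq(M/M/1) = ρ/(μ−λ) = 0.2781/78.51 = 0.003542 hr
Wq(M/D/1) = ρ/(2(μ−λ)) = 0.001771 hr
Savings = 0.003542 − 0.001771 = 0.001771 hr

Final: 0.001771 hr


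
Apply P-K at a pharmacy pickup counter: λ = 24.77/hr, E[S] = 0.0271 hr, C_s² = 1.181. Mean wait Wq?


ρ = λ·E[S] = 24.77·0.0271 = 0.6713
E[S²] = E[S]²(1+C_s²) = 0.0271²·(1+1.181) = 0.001602
Wq = λ·E[S²]/(2(1−ρ)) = 24.77·0.001602/(2·0.3287) = 0.06035 hr

Final: 0.06035 hr


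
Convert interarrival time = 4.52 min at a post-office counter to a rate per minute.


λ = 1/(interarrival time) in consistent units.
1 minute = 1 min, so λ = 1/4.52 = 0.2212 per minute

Final: 0.2212 /min


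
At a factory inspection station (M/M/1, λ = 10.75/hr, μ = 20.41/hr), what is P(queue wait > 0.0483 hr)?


ρ = 10.75/20.41 = 0.5267
P(Wq > t) = ρ·e^{−(μ−λ)t} = 0.5267·e^{−0.4666}
= 0.5267·0.627145 = 0.330319

Final: 0.330319


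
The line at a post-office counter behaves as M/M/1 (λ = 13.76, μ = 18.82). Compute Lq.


ρ = 13.76/18.82 = 0.7311
Lq = ρ²/(1−ρ) = 0.5346/0.2689 = 1.9882

Final: 1.9882


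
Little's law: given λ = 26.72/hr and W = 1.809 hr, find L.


L = λW = 26.72·1.809 = 48.3365

Final: 48.3365


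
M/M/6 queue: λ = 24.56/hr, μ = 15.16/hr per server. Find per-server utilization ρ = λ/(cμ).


ρ = λ/(cμ) = 24.56/(6·15.16) = 24.56/90.96 = 0.2700

Final: 0.2700


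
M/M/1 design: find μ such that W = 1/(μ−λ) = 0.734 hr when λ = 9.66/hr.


W = 1/(μ−λ) ⇒ μ − λ = 1/W = 1/0.734 = 1.3624
μ = λ + 1/W = 9.66 + 1.3624 = 11.0224 per hr

Final: 11.0224 /hr


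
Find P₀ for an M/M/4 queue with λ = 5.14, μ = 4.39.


a = λ/μ = 5.14/4.39 = 1.1708; ρ = a/c = 0.2927
Σ_{k=0}^{3} a^k/k! (terms k=0..3) = 1.00000 + 1.17084 + 0.68544 + 0.26751 = 3.12379
Tail: a^4/(4!(1−ρ)) = 1.87929/(24·0.7073) = 0.11071
P₀ = 1/(3.12379 + 0.11071) = 1/3.23450 = 0.309167

Final: 0.309167


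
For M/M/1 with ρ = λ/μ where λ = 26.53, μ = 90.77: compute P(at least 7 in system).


ρ = 26.53/90.77 = 0.2923
P(N ≥ n) = ρ^n = 0.2923^7 = 0.0001822

Final: 0.0001822


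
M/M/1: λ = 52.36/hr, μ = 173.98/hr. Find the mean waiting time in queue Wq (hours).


ρ = 52.36/173.98 = 0.3010
Wq = ρ/(μ−λ) = 0.3010/(173.98 − 52.36) = 0.3010/121.62 = 0.002475 hr

Final: 0.002475 hr


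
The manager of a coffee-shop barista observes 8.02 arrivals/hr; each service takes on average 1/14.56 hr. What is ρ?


ρ = λ/μ = 8.02/14.56 = 0.5508

Final: 0.5508


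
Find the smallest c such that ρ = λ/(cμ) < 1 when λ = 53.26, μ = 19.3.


Stability requires cμ > λ ⇔ c > λ/μ.
λ/μ = 53.26/19.3 = 2.7596
Minimum integer c = ⌊2.7596⌋ + 1 = 3
Check: 3·19.3 = 57.90 > 53.26, while 2·19.3 = 38.60 ≤ 53.26

Final: 3 servers


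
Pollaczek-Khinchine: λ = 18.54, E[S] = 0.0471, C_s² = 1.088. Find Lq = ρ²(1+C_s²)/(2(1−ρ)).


ρ = λ·E[S] = 18.54·0.0471 = 0.8732
Lq = ρ²(1+C_s²)/(2(1−ρ)) = 0.7625·(1+1.088)/(2·0.1268)
= 0.7625·2.0880/0.2535 = 6.27999

Final: 6.27999


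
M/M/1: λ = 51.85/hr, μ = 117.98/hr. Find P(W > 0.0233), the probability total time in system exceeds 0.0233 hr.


W ~ Exponential(μ−λ) for M/M/1.
μ − λ = 117.98 − 51.85 = 66.1300
P(W > t) = e^{−(μ−λ)t} = e^{−1.5408} = 0.214203

Final: 0.214203


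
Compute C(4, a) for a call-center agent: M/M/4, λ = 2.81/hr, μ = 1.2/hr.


a = λ/μ = 2.3417; ρ = a/4 = 0.5854
P₀ = 0.088926 (from M/M/c formula)
C(c,a) = [a^c/(c!(1−ρ))]·P₀ = [30.06771/(24·0.4146)]·0.088926
= 3.02188·0.088926 = 0.268724

Final: 0.268724


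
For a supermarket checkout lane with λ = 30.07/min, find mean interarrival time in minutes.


Mean interarrival time = 1/λ = 1/30.07 minute = 0.03326 minute
In minutes: 0.03326 × 1 = 0.03326 min

Final: 0.03326 min


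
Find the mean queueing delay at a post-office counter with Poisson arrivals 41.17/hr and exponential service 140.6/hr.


ρ = 41.17/140.6 = 0.2928
Wq = ρ/(μ−λ) = 0.2928/(140.6 − 41.17) = 0.2928/99.43 = 0.002945 hr

Final: 0.002945 hr


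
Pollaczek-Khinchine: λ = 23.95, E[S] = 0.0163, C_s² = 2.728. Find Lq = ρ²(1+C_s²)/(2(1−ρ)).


ρ = λ·E[S] = 23.95·0.0163 = 0.3904
Lq = ρ²(1+C_s²)/(2(1−ρ)) = 0.1524·(1+2.728)/(2·0.6096)
= 0.1524·3.7280/1.2192 = 0.46599

Final: 0.46599


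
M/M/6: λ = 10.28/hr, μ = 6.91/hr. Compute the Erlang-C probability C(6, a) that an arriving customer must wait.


a = λ/μ = 1.4877; ρ = a/6 = 0.2479
P₀ = 0.225838 (from M/M/c formula)
C(c,a) = [a^c/(c!(1−ρ))]·P₀ = [10.84153/(720·0.7521)]·0.225838
= 0.02002·0.225838 = 0.004522

Final: 0.004522


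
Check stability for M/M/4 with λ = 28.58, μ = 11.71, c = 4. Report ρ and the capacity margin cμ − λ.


Total capacity cμ = 4·11.71 = 46.84/hr
ρ = λ/(cμ) = 28.58/46.84 = 0.6102
Stable ⇔ ρ < 1: YES
Spare capacity = cμ − λ = 46.84 − 28.58 = 18.26/hr

Final: ρ = 0.6102; stable; margin = 18.26/hr


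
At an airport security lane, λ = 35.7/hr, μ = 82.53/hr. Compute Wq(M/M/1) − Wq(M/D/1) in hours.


ρ = 35.7/82.53 = 0.4326
Wq(M/M/1) = ρ/(μ−λ) = 0.4326/46.83 = 0.009237 hr
Wq(M/D/1) = ρ/(2(μ−λ)) = 0.004619 hr
Savings = 0.009237 − 0.004619 = 0.004619 hr

Final: 0.004619 hr


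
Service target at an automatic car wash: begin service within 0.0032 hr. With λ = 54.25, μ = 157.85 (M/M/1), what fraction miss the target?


ρ = 54.25/157.85 = 0.3437
P(Wq > t) = ρ·e^{−(μ−λ)t} = 0.3437·e^{−0.3315}
= 0.3437·0.717832 = 0.246705

Final: 0.246705


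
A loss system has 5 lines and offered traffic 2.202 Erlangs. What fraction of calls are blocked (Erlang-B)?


B(c,a) = (a^c/c!) / Σ_{k=0}^{c} a^k/k!
a^5/5! = 0.431425
Σ terms (k=0..5): 1.00000 + 2.20200 + 2.42440 + 1.77951 + 0.97962 + 0.43143 = 8.816959
B = 0.431425/8.816959 = 0.048931

Final: 0.048931


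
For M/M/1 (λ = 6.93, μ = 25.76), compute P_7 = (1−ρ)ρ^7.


ρ = 6.93/25.76 = 0.2690
P_n = (1−ρ)·ρ^n = (1 − 0.2690)·0.2690^7 = 0.7310·0.0001020 = 0.00007454

Final: 0.00007454


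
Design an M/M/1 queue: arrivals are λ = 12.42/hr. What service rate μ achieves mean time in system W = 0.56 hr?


W = 1/(μ−λ) ⇒ μ − λ = 1/W = 1/0.56 = 1.7857
μ = λ + 1/W = 12.42 + 1.7857 = 14.2057 per hr

Final: 14.2057 /hr


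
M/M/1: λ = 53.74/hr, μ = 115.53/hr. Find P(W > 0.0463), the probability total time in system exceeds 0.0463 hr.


W ~ Exponential(μ−λ) for M/M/1.
μ − λ = 115.53 − 53.74 = 61.7900
P(W > t) = e^{−(μ−λ)t} = e^{−2.8609} = 0.057219

Final: 0.057219


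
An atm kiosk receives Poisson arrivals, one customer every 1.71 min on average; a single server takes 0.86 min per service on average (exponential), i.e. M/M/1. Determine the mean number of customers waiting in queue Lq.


λ = 60/1.71 = 35.0877 /hr
μ = 60/0.86 = 69.7674 /hr
ρ = λ/μ = 35.0877/69.7674 = 0.5029
Lq = ρ²/(1−ρ) = 0.2529/0.4971 = 0.5088

Final: 0.5088


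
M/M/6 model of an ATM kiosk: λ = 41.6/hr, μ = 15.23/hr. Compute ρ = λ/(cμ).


ρ = λ/(cμ) = 41.6/(6·15.23) = 41.6/91.38 = 0.4552

Final: 0.4552


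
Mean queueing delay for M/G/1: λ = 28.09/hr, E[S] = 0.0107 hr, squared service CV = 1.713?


ρ = λ·E[S] = 28.09·0.0107 = 0.3006
E[S²] = E[S]²(1+C_s²) = 0.0107²·(1+1.713) = 0.0003106
Wq = λ·E[S²]/(2(1−ρ)) = 28.09·0.0003106/(2·0.6994) = 0.006237 hr

Final: 0.006237 hr


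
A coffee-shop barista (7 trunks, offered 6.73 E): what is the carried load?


B(7,6.73) = 0.231984 (Erlang-B)
Carried load = a(1 − B) = 6.73·(1 − 0.231984) = 6.73·0.768016 = 5.1687 E

Final: 5.1687 Erlangs


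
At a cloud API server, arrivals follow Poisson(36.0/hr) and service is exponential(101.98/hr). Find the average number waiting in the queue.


ρ = 36.0/101.98 = 0.3530
Lq = ρ²/(1−ρ) = 0.1246/0.6470 = 0.1926

Final: 0.1926


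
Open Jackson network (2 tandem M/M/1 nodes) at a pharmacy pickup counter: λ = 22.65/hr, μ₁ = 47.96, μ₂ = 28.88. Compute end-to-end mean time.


Each node sees arrival rate λ = 22.65/hr (tandem ⇒ throughput preserved).
W₁ = 1/(μ₁−λ) = 1/(47.96−22.65) = 0.03951 hr
W₂ = 1/(μ₂−λ) = 1/(28.88−22.65) = 0.16051 hr
W_total = W₁ + W₂ = 0.03951 + 0.16051 = 0.20002 hr

Final: 0.20002 hr


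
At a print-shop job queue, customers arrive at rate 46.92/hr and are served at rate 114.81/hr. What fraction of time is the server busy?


ρ = λ/μ = 46.92/114.81 = 0.4087

Final: 0.4087


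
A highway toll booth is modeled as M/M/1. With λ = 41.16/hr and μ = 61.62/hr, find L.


ρ = λ/μ = 41.16/61.62 = 0.6680
L = ρ/(1−ρ) = 0.6680/(1 − 0.6680) = 0.6680/0.3320 = 2.0117

Final: 2.0117


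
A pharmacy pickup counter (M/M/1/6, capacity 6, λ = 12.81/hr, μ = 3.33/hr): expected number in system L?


ρ = 12.81/3.33 = 3.8468
L = ρ[1 − (K+1)ρ^K + Kρ^(K+1)] / [(1−ρ)(1−ρ^(K+1))]
Numerator: 3.8468·(1 − 7·3240.629472 + 6·12466.205267) = 200473.904525
Denominator: (-2.8468)·(-12465.205267) = 35486.530311
L = 200473.904525/35486.530311 = 5.6493

Final: 5.6493


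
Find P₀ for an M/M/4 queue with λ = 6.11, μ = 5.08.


a = λ/μ = 6.11/5.08 = 1.2028; ρ = a/c = 0.3007
Σ_{k=0}^{3} a^k/k! (terms k=0..3) = 1.00000 + 1.20276 + 0.72331 + 0.28999 = 3.21606
Tail: a^4/(4!(1−ρ)) = 2.09271/(24·0.6993) = 0.12469
P₀ = 1/(3.21606 + 0.12469) = 1/3.34074 = 0.299334

Final: 0.299334


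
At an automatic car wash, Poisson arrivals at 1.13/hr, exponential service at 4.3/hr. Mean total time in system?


W = 1/(μ−λ) = 1/(4.3 − 1.13) = 1/3.17 = 0.3155 hr

Final: 0.3155 hr


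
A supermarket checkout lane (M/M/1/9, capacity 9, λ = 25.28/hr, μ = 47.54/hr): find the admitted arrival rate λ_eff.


ρ = 0.5318; P_K = (1−ρ)ρ^9/(1−ρ^10) = 0.001595
λ_eff = λ(1 − P_K) = 25.28·(1 − 0.001595) = 25.28·0.998405 = 25.2397 /hr

Final: 25.2397 /hr


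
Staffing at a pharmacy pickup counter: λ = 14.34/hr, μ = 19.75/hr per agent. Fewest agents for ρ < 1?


Stability requires cμ > λ ⇔ c > λ/μ.
λ/μ = 14.34/19.75 = 0.7261
Minimum integer c = ⌊0.7261⌋ + 1 = 1
Check: 1·19.75 = 19.75 > 14.34, while 0·19.75 = 0.00 ≤ 14.34

Final: 1 servers


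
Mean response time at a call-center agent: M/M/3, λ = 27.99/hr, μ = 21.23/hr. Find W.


a = 1.3184; ρ = 0.4395; P₀ = 0.258469
Lq = P₀·a^c·ρ/(c!(1−ρ)²) = 0.13809
Wq = Lq/λ = 0.13809/27.99 = 0.004933 hr
W = Wq + 1/μ = 0.004933 + 0.04710 = 0.05204 hr

Final: 0.05204 hr


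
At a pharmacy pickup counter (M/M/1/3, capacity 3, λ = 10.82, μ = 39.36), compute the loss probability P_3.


ρ = λ/μ = 10.82/39.36 = 0.2749
P_K = (1−ρ)ρ^K/(1−ρ^(K+1)) = (0.7251·0.020774)/(1 − 0.005711)
= 0.015063/0.994289 = 0.015150

Final: 0.015150


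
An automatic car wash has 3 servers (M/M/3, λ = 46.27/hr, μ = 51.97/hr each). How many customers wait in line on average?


a = λ/μ = 0.8903; ρ = a/3 = 0.2968
P₀ = 0.407512
Lq = P₀·a^c·ρ / (c!·(1−ρ)²) = 0.407512·0.70573·0.2968/(6·0.49453)
= 0.02877

Final: 0.02877


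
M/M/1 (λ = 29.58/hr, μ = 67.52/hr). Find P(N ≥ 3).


ρ = 29.58/67.52 = 0.4381
P(N ≥ n) = ρ^n = 0.4381^3 = 0.084081

Final: 0.084081


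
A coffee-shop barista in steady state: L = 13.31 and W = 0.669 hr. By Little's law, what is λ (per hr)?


λ = L/W = 13.31/0.669 = 19.8954 /hr

Final: 19.8954 /hr


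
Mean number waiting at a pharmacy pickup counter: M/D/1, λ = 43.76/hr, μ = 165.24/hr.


ρ = 43.76/165.24 = 0.2648
M/D/1: Lq = ρ²/(2(1−ρ)) = 0.07013/(2·0.7352) = 0.04770

Final: 0.04770


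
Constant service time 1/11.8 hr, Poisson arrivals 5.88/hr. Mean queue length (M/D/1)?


ρ = 5.88/11.8 = 0.4983
M/D/1: Lq = ρ²/(2(1−ρ)) = 0.2483/(2·0.5017) = 0.24747

Final: 0.24747


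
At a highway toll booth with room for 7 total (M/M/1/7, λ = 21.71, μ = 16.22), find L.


ρ = 21.71/16.22 = 1.3385
L = ρ[1 − (K+1)ρ^K + Kρ^(K+1)] / [(1−ρ)(1−ρ^(K+1))]
Numerator: 1.3385·(1 − 8·7.695960 + 7·10.300820) = 15.443354
Denominator: (-0.3385)·(-9.300820) = 3.148058
L = 15.443354/3.148058 = 4.9057

Final: 4.9057


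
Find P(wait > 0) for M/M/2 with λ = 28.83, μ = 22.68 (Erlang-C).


a = λ/μ = 1.2712; ρ = a/2 = 0.6356
P₀ = 0.222806 (from M/M/c formula)
C(c,a) = [a^c/(c!(1−ρ))]·P₀ = [1.61586/(2·0.3644)]·0.222806
= 2.21704·0.222806 = 0.493970

Final: 0.493970


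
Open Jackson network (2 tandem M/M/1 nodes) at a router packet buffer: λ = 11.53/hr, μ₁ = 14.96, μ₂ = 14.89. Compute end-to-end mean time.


Each node sees arrival rate λ = 11.53/hr (tandem ⇒ throughput preserved).
W₁ = 1/(μ₁−λ) = 1/(14.96−11.53) = 0.29155 hr
W₂ = 1/(μ₂−λ) = 1/(14.89−11.53) = 0.29762 hr
W_total = W₁ + W₂ = 0.29155 + 0.29762 = 0.58916 hr

Final: 0.58916 hr


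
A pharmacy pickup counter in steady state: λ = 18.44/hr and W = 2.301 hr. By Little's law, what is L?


L = λW = 18.44·2.301 = 42.4304

Final: 42.4304


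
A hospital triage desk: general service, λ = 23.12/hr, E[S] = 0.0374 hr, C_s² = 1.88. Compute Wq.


ρ = λ·E[S] = 23.12·0.0374 = 0.8647
E[S²] = E[S]²(1+C_s²) = 0.0374²·(1+1.88) = 0.004028
Wq = λ·E[S²]/(2(1−ρ)) = 23.12·0.004028/(2·0.1353) = 0.34416 hr

Final: 0.34416 hr


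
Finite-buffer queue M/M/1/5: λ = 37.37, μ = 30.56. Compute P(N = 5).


ρ = λ/μ = 37.37/30.56 = 1.2228
P_K = (1−ρ)ρ^K/(1−ρ^(K+1)) = (-0.2228·2.734316)/(1 − 3.343632)
= -0.609316/-2.343632 = 0.259988

Final: 0.259988


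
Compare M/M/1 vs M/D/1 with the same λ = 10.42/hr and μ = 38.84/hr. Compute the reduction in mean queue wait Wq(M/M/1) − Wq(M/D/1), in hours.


ρ = 10.42/38.84 = 0.2683
Wq(M/M/1) = ρ/(μ−λ) = 0.2683/28.42 = 0.009440 hr
Wq(M/D/1) = ρ/(2(μ−λ)) = 0.004720 hr
Savings = 0.009440 − 0.004720 = 0.004720 hr

Final: 0.004720 hr


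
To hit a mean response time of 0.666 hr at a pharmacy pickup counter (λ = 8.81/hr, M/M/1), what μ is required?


W = 1/(μ−λ) ⇒ μ − λ = 1/W = 1/0.666 = 1.5015
μ = λ + 1/W = 8.81 + 1.5015 = 10.3115 per hr

Final: 10.3115 /hr


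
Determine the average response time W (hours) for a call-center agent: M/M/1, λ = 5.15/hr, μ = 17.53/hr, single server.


W = 1/(μ−λ) = 1/(17.53 − 5.15) = 1/12.38 = 0.08078 hr

Final: 0.08078 hr


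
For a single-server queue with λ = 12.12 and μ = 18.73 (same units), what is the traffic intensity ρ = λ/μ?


ρ = λ/μ = 12.12/18.73 = 0.6471

Final: 0.6471


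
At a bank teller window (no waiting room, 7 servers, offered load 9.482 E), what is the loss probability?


B(c,a) = (a^c/c!) / Σ_{k=0}^{c} a^k/k!
a^7/7! = 1367.316707
Σ terms (k=0..7): 1.00000 + 9.48200 + 44.95416 + 142.08512 + 336.81278 + 638.73176 + 1009.40909 + 1367.31671 = 3549.791613
B = 1367.316707/3549.791613 = 0.385182

Final: 0.385182


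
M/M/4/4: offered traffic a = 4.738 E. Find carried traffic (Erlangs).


B(4,4.738) = 0.377065 (Erlang-B)
Carried load = a(1 − B) = 4.738·(1 − 0.377065) = 4.738·0.622935 = 2.9515 E

Final: 2.9515 Erlangs


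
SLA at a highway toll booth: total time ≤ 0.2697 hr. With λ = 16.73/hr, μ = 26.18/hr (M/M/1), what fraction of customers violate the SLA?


W ~ Exponential(μ−λ) for M/M/1.
μ − λ = 26.18 − 16.73 = 9.4500
P(W > t) = e^{−(μ−λ)t} = e^{−2.5487} = 0.078186

Final: 0.078186


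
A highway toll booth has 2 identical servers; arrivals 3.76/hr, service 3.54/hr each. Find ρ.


ρ = λ/(cμ) = 3.76/(2·3.54) = 3.76/7.08 = 0.5311

Final: 0.5311


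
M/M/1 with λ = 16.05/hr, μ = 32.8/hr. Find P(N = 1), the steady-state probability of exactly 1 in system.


ρ = 16.05/32.8 = 0.4893
P_n = (1−ρ)·ρ^n = (1 − 0.4893)·0.4893^1 = 0.5107·0.489329 = 0.249886

Final: 0.249886


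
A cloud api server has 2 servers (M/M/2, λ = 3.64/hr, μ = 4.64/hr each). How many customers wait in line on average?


a = λ/μ = 0.7845; ρ = a/2 = 0.3922
P₀ = 0.436533
Lq = P₀·a^c·ρ / (c!·(1−ρ)²) = 0.436533·0.61541·0.3922/(2·0.36937)
= 0.14264

Final: 0.14264


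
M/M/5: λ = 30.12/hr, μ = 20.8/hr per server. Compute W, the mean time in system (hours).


a = 1.4481; ρ = 0.2896; P₀ = 0.234712
Lq = P₀·a^c·ρ/(c!(1−ρ)²) = 0.007147
Wq = Lq/λ = 0.007147/30.12 = 0.0002373 hr
W = Wq + 1/μ = 0.0002373 + 0.04808 = 0.04831 hr

Final: 0.04831 hr


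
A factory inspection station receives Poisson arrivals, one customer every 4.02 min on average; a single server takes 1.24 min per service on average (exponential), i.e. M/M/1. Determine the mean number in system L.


λ = 60/4.02 = 14.9254 /hr
μ = 60/1.24 = 48.3871 /hr
ρ = λ/μ = 14.9254/48.3871 = 0.3085
L = ρ/(1−ρ) = 0.3085/0.6915 = 0.4460

Final: 0.4460


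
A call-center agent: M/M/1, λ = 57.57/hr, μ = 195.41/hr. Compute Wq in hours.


ρ = 57.57/195.41 = 0.2946
Wq = ρ/(μ−λ) = 0.2946/(195.41 − 57.57) = 0.2946/137.84 = 0.002137 hr

Final: 0.002137 hr


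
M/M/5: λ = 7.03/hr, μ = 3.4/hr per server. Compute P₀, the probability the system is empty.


a = λ/μ = 7.03/3.4 = 2.0676; ρ = a/c = 0.4135
Σ_{k=0}^{4} a^k/k! (terms k=0..4) = 1.00000 + 2.06765 + 2.13758 + 1.47326 + 0.76154 = 7.44003
Tail: a^5/(5!(1−ρ)) = 37.79045/(120·0.5865) = 0.53698
P₀ = 1/(7.44003 + 0.53698) = 1/7.97700 = 0.125360

Final: 0.125360


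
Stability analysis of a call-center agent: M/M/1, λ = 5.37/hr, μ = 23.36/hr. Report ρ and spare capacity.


Total capacity cμ = 1·23.36 = 23.36/hr
ρ = λ/(cμ) = 5.37/23.36 = 0.2299
Stable ⇔ ρ < 1: YES
Spare capacity = cμ − λ = 23.36 − 5.37 = 17.99/hr

Final: ρ = 0.2299; stable; margin = 17.99/hr


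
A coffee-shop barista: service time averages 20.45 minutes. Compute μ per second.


μ = 1/(service time) in consistent units.
1 second = 0.0166667 min, so μ = 0.0166667/20.45 = 0.0008150 per second

Final: 0.0008150 /sec


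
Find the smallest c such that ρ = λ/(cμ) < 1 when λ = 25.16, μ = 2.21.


Stability requires cμ > λ ⇔ c > λ/μ.
λ/μ = 25.16/2.21 = 11.3846
Minimum integer c = ⌊11.3846⌋ + 1 = 12
Check: 12·2.21 = 26.52 > 25.16, while 11·2.21 = 24.31 ≤ 25.16

Final: 12 servers


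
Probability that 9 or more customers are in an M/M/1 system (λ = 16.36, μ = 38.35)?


ρ = 16.36/38.35 = 0.4266
P(N ≥ n) = ρ^n = 0.4266^9 = 0.0004679

Final: 0.0004679


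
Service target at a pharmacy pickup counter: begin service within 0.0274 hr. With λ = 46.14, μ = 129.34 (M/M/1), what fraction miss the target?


ρ = 46.14/129.34 = 0.3567
P(Wq > t) = ρ·e^{−(μ−λ)t} = 0.3567·e^{−2.2797}
= 0.3567·0.102317 = 0.036500

Final: 0.036500


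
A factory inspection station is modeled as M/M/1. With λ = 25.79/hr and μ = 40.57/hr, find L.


ρ = λ/μ = 25.79/40.57 = 0.6357
L = ρ/(1−ρ) = 0.6357/(1 − 0.6357) = 0.6357/0.3643 = 1.7449

Final: 1.7449


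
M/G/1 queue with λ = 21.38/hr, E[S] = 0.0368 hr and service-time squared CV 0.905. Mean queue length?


ρ = λ·E[S] = 21.38·0.0368 = 0.7868
Lq = ρ²(1+C_s²)/(2(1−ρ)) = 0.6190·(1+0.905)/(2·0.2132)
= 0.6190·1.9050/0.4264 = 2.76539

Final: 2.76539


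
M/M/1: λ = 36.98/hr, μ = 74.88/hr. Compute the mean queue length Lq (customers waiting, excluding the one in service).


ρ = 36.98/74.88 = 0.4939
Lq = ρ²/(1−ρ) = 0.2439/0.5061 = 0.4819

Final: 0.4819


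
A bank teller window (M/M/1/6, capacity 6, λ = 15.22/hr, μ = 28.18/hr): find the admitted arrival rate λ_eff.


ρ = 0.5401; P_K = (1−ρ)ρ^6/(1−ρ^7) = 0.011571
λ_eff = λ(1 − P_K) = 15.22·(1 − 0.011571) = 15.22·0.988429 = 15.0439 /hr

Final: 15.0439 /hr


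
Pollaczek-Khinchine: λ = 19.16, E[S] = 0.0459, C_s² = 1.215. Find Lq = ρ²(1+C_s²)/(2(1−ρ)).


ρ = λ·E[S] = 19.16·0.0459 = 0.8794
Lq = ρ²(1+C_s²)/(2(1−ρ)) = 0.7734·(1+1.215)/(2·0.1206)
= 0.7734·2.2150/0.2411 = 7.10512

Final: 7.10512


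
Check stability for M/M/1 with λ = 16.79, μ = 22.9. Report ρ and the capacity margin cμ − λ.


Total capacity cμ = 1·22.9 = 22.90/hr
ρ = λ/(cμ) = 16.79/22.90 = 0.7332
Stable ⇔ ρ < 1: YES
Spare capacity = cμ − λ = 22.90 − 16.79 = 6.11/hr

Final: ρ = 0.7332; stable; margin = 6.11/hr


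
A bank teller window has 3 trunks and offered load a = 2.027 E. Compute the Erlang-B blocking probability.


B(c,a) = (a^c/c!) / Σ_{k=0}^{c} a^k/k!
a^3/3! = 1.388066
Σ terms (k=0..3): 1.00000 + 2.02700 + 2.05436 + 1.38807 = 6.469430
B = 1.388066/6.469430 = 0.214558

Final: 0.214558


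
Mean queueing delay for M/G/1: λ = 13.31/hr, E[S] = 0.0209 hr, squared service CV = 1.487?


ρ = λ·E[S] = 13.31·0.0209 = 0.2782
E[S²] = E[S]²(1+C_s²) = 0.0209²·(1+1.487) = 0.001086
Wq = λ·E[S²]/(2(1−ρ)) = 13.31·0.001086/(2·0.7218) = 0.01002 hr

Final: 0.01002 hr


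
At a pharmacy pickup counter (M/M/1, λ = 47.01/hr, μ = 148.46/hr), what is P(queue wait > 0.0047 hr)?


ρ = 47.01/148.46 = 0.3167
P(Wq > t) = ρ·e^{−(μ−λ)t} = 0.3167·e^{−0.4768}
= 0.3167·0.620757 = 0.196563

Final: 0.196563


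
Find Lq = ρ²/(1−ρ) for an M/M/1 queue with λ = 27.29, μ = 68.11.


ρ = 27.29/68.11 = 0.4007
Lq = ρ²/(1−ρ) = 0.1605/0.5993 = 0.2679

Final: 0.2679


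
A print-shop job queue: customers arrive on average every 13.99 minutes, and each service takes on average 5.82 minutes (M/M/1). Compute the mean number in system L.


λ = 60/13.99 = 4.2888 /hr
μ = 60/5.82 = 10.3093 /hr
ρ = λ/μ = 4.2888/10.3093 = 0.4160
L = ρ/(1−ρ) = 0.4160/0.5840 = 0.7124

Final: 0.7124


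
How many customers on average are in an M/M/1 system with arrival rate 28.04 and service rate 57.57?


ρ = λ/μ = 28.04/57.57 = 0.4871
L = ρ/(1−ρ) = 0.4871/(1 − 0.4871) = 0.4871/0.5129 = 0.9495

Final: 0.9495


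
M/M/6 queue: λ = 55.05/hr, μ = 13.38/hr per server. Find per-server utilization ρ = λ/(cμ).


ρ = λ/(cμ) = 55.05/(6·13.38) = 55.05/80.28 = 0.6857

Final: 0.6857


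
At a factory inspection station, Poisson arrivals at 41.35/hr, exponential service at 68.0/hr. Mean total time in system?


W = 1/(μ−λ) = 1/(68.0 − 41.35) = 1/26.65 = 0.03752 hr

Final: 0.03752 hr


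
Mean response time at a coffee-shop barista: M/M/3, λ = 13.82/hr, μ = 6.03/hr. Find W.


a = 2.2919; ρ = 0.7640; P₀ = 0.069356
Lq = P₀·a^c·ρ/(c!(1−ρ)²) = 1.90806
Wq = Lq/λ = 1.90806/13.82 = 0.13807 hr
W = Wq + 1/μ = 0.13807 + 0.16584 = 0.30390 hr

Final: 0.30390 hr


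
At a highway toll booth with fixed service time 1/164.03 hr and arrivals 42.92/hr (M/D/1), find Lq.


ρ = 42.92/164.03 = 0.2617
M/D/1: Lq = ρ²/(2(1−ρ)) = 0.06847/(2·0.7383) = 0.04636

Final: 0.04636


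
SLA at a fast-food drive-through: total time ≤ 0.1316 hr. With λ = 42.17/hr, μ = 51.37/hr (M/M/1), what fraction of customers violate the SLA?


W ~ Exponential(μ−λ) for M/M/1.
μ − λ = 51.37 − 42.17 = 9.2000
P(W > t) = e^{−(μ−λ)t} = e^{−1.2107} = 0.297983

Final: 0.297983


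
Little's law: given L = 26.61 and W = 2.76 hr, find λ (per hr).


λ = L/W = 26.61/2.76 = 9.6413 /hr

Final: 9.6413 /hr


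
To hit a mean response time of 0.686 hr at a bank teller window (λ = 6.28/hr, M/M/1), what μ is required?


W = 1/(μ−λ) ⇒ μ − λ = 1/W = 1/0.686 = 1.4577
μ = λ + 1/W = 6.28 + 1.4577 = 7.7377 per hr

Final: 7.7377 /hr


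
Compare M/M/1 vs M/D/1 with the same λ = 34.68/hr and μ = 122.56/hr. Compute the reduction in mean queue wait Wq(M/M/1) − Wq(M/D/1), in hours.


ρ = 34.68/122.56 = 0.2830
Wq(M/M/1) = ρ/(μ−λ) = 0.2830/87.88 = 0.003220 hr
Wq(M/D/1) = ρ/(2(μ−λ)) = 0.001610 hr
Savings = 0.003220 − 0.001610 = 0.001610 hr

Final: 0.001610 hr


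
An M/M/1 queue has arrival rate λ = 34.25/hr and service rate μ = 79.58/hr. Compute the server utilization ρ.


ρ = λ/μ = 34.25/79.58 = 0.4304

Final: 0.4304


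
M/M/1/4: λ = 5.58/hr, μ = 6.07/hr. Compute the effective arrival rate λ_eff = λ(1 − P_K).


ρ = 0.9193; P_K = (1−ρ)ρ^4/(1−ρ^5) = 0.167822
λ_eff = λ(1 − P_K) = 5.58·(1 − 0.167822) = 5.58·0.832178 = 4.6436 /hr

Final: 4.6436 /hr


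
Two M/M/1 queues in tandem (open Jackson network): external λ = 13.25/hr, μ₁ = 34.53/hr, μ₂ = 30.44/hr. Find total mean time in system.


Each node sees arrival rate λ = 13.25/hr (tandem ⇒ throughput preserved).
W₁ = 1/(μ₁−λ) = 1/(34.53−13.25) = 0.04699 hr
W₂ = 1/(μ₂−λ) = 1/(30.44−13.25) = 0.05817 hr
W_total = W₁ + W₂ = 0.04699 + 0.05817 = 0.10517 hr

Final: 0.10517 hr


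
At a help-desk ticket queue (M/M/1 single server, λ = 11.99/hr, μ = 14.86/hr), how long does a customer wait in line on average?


ρ = 11.99/14.86 = 0.8069
Wq = ρ/(μ−λ) = 0.8069/(14.86 − 11.99) = 0.8069/2.87 = 0.2811 hr

Final: 0.2811 hr


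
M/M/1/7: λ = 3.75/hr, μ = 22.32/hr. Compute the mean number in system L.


ρ = 3.75/22.32 = 0.1680
L = ρ[1 − (K+1)ρ^K + Kρ^(K+1)] / [(1−ρ)(1−ρ^(K+1))]
Numerator: 0.1680·(1 − 8·0.000003779 + 7·0.0000006349) = 0.168006
Denominator: (0.8320)·(0.999999) = 0.831989
L = 0.168006/0.831989 = 0.2019

Final: 0.2019


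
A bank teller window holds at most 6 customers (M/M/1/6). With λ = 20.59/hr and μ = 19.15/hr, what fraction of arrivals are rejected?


ρ = λ/μ = 20.59/19.15 = 1.0752
P_K = (1−ρ)ρ^K/(1−ρ^(K+1)) = (-0.07520·1.544989)/(1 − 1.661166)
= -0.116177/-0.661166 = 0.175715

Final: 0.175715


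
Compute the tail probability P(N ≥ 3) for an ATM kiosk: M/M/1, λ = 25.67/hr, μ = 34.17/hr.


ρ = 25.67/34.17 = 0.7512
P(N ≥ n) = ρ^n = 0.7512^3 = 0.423977

Final: 0.423977


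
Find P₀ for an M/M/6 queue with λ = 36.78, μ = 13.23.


a = λ/μ = 36.78/13.23 = 2.7800; ρ = a/c = 0.4633
Σ_{k=0}^{5} a^k/k! (terms k=0..5) = 1.00000 + 2.78005 + 3.86433 + 3.58100 + 2.48884 + 1.38382 = 15.09802
Tail: a^6/(6!(1−ρ)) = 461.64835/(720·0.5367) = 1.19476
P₀ = 1/(15.09802 + 1.19476) = 1/16.29278 = 0.061377

Final: 0.061377


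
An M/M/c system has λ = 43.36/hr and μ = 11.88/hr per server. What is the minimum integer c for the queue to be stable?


Stability requires cμ > λ ⇔ c > λ/μ.
λ/μ = 43.36/11.88 = 3.6498
Minimum integer c = ⌊3.6498⌋ + 1 = 4
Check: 4·11.88 = 47.52 > 43.36, while 3·11.88 = 35.64 ≤ 43.36

Final: 4 servers


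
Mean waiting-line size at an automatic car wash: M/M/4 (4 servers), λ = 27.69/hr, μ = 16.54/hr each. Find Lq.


a = λ/μ = 1.6741; ρ = a/4 = 0.4185
P₀ = 0.184490
Lq = P₀·a^c·ρ / (c!·(1−ρ)²) = 0.184490·7.85507·0.4185/(24·0.33811)
= 0.07475

Final: 0.07475


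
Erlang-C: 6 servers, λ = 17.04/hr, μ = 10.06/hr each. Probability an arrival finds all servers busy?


a = λ/μ = 1.6938; ρ = a/6 = 0.2823
P₀ = 0.183715 (from M/M/c formula)
C(c,a) = [a^c/(c!(1−ρ))]·P₀ = [23.61727/(720·0.7177)]·0.183715
= 0.04570·0.183715 = 0.008397

Final: 0.008397


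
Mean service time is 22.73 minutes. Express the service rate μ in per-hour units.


μ = 1/(service time) in consistent units.
1 hour = 60 min, so μ = 60/22.73 = 2.6397 per hour

Final: 2.6397 /hr


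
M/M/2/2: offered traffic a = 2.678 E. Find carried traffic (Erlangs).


B(2,2.678) = 0.493656 (Erlang-B)
Carried load = a(1 − B) = 2.678·(1 − 0.493656) = 2.678·0.506344 = 1.3560 E

Final: 1.3560 Erlangs


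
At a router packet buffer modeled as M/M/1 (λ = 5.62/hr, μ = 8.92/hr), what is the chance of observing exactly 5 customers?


ρ = 5.62/8.92 = 0.6300
P_n = (1−ρ)·ρ^n = (1 − 0.6300)·0.6300^5 = 0.3700·0.099279 = 0.036729

Final: 0.036729


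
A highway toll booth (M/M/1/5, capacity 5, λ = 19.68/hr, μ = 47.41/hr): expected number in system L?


ρ = 19.68/47.41 = 0.4151
L = ρ[1 − (K+1)ρ^K + Kρ^(K+1)] / [(1−ρ)(1−ρ^(K+1))]
Numerator: 0.4151·(1 − 6·0.012325 + 5·0.005116) = 0.395025
Denominator: (0.5849)·(0.994884) = 0.581905
L = 0.395025/0.581905 = 0.6788

Final: 0.6788


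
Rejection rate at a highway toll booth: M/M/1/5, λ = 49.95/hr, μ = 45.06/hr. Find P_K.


ρ = λ/μ = 49.95/45.06 = 1.1085
P_K = (1−ρ)ρ^K/(1−ρ^(K+1)) = (-0.1085·1.673869)/(1 − 1.855521)
= -0.181652/-0.855521 = 0.212329

Final: 0.212329


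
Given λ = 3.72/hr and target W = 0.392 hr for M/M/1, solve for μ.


W = 1/(μ−λ) ⇒ μ − λ = 1/W = 1/0.392 = 2.5510
μ = λ + 1/W = 3.72 + 2.5510 = 6.2710 per hr

Final: 6.2710 /hr


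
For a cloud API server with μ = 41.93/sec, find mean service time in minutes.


Mean service time = 1/μ = 1/41.93 second = 0.02385 second
In minutes: 0.02385 × 0.0166667 = 0.0003975 min

Final: 0.0003975 min


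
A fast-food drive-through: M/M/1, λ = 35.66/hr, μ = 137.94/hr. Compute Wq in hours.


ρ = 35.66/137.94 = 0.2585
Wq = ρ/(μ−λ) = 0.2585/(137.94 − 35.66) = 0.2585/102.28 = 0.002528 hr

Final: 0.002528 hr


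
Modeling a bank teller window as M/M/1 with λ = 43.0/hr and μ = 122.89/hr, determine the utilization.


ρ = λ/μ = 43.0/122.89 = 0.3499

Final: 0.3499


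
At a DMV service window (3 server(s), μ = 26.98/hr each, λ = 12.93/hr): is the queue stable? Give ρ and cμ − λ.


Total capacity cμ = 3·26.98 = 80.94/hr
ρ = λ/(cμ) = 12.93/80.94 = 0.1597
Stable ⇔ ρ < 1: YES
Spare capacity = cμ − λ = 80.94 − 12.93 = 68.01/hr

Final: ρ = 0.1597; stable; margin = 68.01/hr


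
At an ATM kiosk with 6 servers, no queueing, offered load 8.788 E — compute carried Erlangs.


B(6,8.788) = 0.430353 (Erlang-B)
Carried load = a(1 − B) = 8.788·(1 − 0.430353) = 8.788·0.569647 = 5.0061 E

Final: 5.0061 Erlangs


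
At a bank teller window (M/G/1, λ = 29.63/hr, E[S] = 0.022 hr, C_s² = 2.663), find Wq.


ρ = λ·E[S] = 29.63·0.022 = 0.6519
E[S²] = E[S]²(1+C_s²) = 0.022²·(1+2.663) = 0.001773
Wq = λ·E[S²]/(2(1−ρ)) = 29.63·0.001773/(2·0.3481) = 0.07544 hr

Final: 0.07544 hr
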